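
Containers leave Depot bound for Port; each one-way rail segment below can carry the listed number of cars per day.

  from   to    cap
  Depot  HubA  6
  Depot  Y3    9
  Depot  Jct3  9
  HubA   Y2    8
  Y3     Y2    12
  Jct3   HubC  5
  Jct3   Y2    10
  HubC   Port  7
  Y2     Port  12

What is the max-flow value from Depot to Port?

17

Augment Depot→HubA→Y2→Port: bottleneck 6, flow now 6.
Augment Depot→Y3→Y2→Port: bottleneck 6, flow now 12.
Augment Depot→Jct3→HubC→Port: bottleneck 5, flow now 17.
No augmenting path remains; maximum flow = 17.
In the residual graph, reachable from Depot: {Depot, HubA, Y3, Jct3, Y2}.
Min-cut edges: Jct3→HubC (5), Y2→Port (12); capacity 5 + 12 = 17.
This cut is saturated, so no flow can exceed 17.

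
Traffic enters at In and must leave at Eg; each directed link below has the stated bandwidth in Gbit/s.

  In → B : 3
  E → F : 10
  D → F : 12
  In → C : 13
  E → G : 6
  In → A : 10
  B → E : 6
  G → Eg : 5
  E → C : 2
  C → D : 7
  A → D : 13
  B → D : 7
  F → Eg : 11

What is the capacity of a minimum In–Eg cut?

14

Augment In→A→D→F→Eg: bottleneck 10, flow now 10.
Augment In→B→D→F→Eg: bottleneck 1, flow now 11.
Augment In→B→E→G→Eg: bottleneck 2, flow now 13.
Augment In→C→D→B→E→G→Eg: bottleneck 1, flow now 14. (uses reverse residual edge)
No augmenting path remains; maximum flow = 14.
By max-flow min-cut, the minimum cut capacity equals the max flow.
In the residual graph, reachable from In: {In, A, C, D, F}.
Min-cut edges: In→B (3), F→Eg (11); capacity 3 + 11 = 14.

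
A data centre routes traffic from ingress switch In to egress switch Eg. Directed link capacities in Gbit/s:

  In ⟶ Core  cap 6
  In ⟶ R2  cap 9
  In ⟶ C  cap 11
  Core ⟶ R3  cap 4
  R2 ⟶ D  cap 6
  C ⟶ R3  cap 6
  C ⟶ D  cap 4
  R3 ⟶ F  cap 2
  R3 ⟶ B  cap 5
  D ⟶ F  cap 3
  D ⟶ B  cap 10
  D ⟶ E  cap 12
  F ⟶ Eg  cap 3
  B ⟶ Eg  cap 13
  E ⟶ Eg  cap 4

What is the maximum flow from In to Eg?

17

Augment In→Core→R3→F→Eg: bottleneck 2, flow now 2.
Augment In→Core→R3→B→Eg: bottleneck 2, flow now 4.
Augment In→R2→D→F→Eg: bottleneck 1, flow now 5.
Augment In→R2→D→B→Eg: bottleneck 5, flow now 10.
Augment In→C→R3→B→Eg: bottleneck 3, flow now 13.
Augment In→C→D→B→Eg: bottleneck 3, flow now 16.
Augment In→C→D→E→Eg: bottleneck 1, flow now 17.
No augmenting path remains; maximum flow = 17.
In the residual graph, reachable from In: {In, Core, R2, C, R3}.
Min-cut edges: R2→D (6), C→D (4), R3→F (2), R3→B (5); capacity 6 + 4 + 2 + 5 = 17.
This cut is saturated, so no flow can exceed 17.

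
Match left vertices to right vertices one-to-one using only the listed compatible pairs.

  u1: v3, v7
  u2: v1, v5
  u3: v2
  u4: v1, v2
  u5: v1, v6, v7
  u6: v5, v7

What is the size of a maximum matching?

Unit-capacity flow: source→left, listed edges, right→sink; max matching = max flow.
Augmenting path u1→v3 (+1); matched 1.
Augmenting path u2→v1 (+1); matched 2.
Augmenting path u3→v2 (+1); matched 3.
Augmenting path u5→v6 (+1); matched 4.
Augmenting path u6→v5 (+1); matched 5.
Augmenting path u4→v1→u2→v5→u6→v7 (+1); matched 6.
No augmenting path remains; maximum matching = 6.
König certificate: {u1, u2, u3, u4, u5, u6} is a vertex cover of size 6 (every listed pair touches it), so no matching can be larger.

6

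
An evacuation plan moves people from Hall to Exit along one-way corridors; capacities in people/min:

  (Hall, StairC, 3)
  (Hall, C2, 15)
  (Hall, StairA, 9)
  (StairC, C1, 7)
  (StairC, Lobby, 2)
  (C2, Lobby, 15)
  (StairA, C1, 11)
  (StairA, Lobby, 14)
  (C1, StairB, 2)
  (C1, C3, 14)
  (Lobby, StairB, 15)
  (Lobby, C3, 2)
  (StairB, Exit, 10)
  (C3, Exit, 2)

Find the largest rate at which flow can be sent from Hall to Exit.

Augment Hall→StairC→C1→StairB→Exit: bottleneck 2, flow now 2.
Augment Hall→StairC→C1→C3→Exit: bottleneck 1, flow now 3.
Augment Hall→C2→Lobby→StairB→Exit: bottleneck 8, flow now 11.
Augment Hall→C2→Lobby→C3→Exit: bottleneck 1, flow now 12.
No augmenting path remains; maximum flow = 12.
In the residual graph, reachable from Hall: {Hall, StairC, C2, StairA, C1, Lobby, StairB, C3}.
Min-cut edges: StairB→Exit (10), C3→Exit (2); capacity 10 + 2 = 12.
This cut is saturated, so no flow can exceed 12.

12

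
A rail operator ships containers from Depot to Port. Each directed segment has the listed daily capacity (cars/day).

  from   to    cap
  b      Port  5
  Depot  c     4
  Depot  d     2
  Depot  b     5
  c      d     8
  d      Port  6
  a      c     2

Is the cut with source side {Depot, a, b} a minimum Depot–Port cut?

No — its capacity is 13, but the minimum cut has capacity 11.

Given cut capacity: 4 + 2 + 2 + 5 = 13.
Augment Depot→b→Port: bottleneck 5, flow now 5.
Augment Depot→d→Port: bottleneck 2, flow now 7.
Augment Depot→c→d→Port: bottleneck 4, flow now 11.
No augmenting path remains; maximum flow = 11.
In the residual graph, reachable from Depot: {Depot}.
Min-cut edges: Depot→b (5), Depot→c (4), Depot→d (2); capacity 5 + 4 + 2 = 11.
Cut capacity 13 exceeds the max flow 11, so it is not minimum.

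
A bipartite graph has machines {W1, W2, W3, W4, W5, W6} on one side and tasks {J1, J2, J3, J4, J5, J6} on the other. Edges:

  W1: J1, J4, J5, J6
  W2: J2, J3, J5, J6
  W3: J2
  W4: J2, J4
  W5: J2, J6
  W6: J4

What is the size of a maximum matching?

5

Unit-capacity flow: source→left, listed edges, right→sink; max matching = max flow.
Augmenting path W1→J1 (+1); matched 1.
Augmenting path W2→J2 (+1); matched 2.
Augmenting path W4→J4 (+1); matched 3.
Augmenting path W5→J6 (+1); matched 4.
Augmenting path W3→J2→W2→J3 (+1); matched 5.
No augmenting path remains; maximum matching = 5.
König certificate: {W1, W2, W5, J2, J4} is a vertex cover of size 5 (every listed pair touches it), so no matching can be larger.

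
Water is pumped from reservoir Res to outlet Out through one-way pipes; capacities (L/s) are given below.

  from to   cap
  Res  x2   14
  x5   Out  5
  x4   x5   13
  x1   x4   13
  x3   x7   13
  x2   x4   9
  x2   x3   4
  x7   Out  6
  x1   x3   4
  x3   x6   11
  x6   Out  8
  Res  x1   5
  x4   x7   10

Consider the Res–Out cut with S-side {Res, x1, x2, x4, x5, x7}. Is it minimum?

No — its capacity is 19, but the minimum cut has capacity 18.

Given cut capacity: 4 + 4 + 5 + 6 = 19.
Augment Res→x1→x3→x6→Out: bottleneck 4, flow now 4.
Augment Res→x1→x4→x5→Out: bottleneck 1, flow now 5.
Augment Res→x2→x3→x6→Out: bottleneck 4, flow now 9.
Augment Res→x2→x4→x5→Out: bottleneck 4, flow now 13.
Augment Res→x2→x4→x7→Out: bottleneck 5, flow now 18.
No augmenting path remains; maximum flow = 18.
In the residual graph, reachable from Res: {Res, x2}.
Min-cut edges: Res→x1 (5), x2→x3 (4), x2→x4 (9); capacity 5 + 4 + 9 = 18.
Cut capacity 19 exceeds the max flow 18, so it is not minimum.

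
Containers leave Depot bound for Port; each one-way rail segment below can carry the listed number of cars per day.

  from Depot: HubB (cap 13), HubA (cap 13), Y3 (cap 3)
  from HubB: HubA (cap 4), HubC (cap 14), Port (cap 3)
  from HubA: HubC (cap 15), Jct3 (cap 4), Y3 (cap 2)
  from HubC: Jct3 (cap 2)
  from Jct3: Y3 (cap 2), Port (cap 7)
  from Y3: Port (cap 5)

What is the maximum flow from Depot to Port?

Augment Depot→HubB→Port: bottleneck 3, flow now 3.
Augment Depot→Y3→Port: bottleneck 3, flow now 6.
Augment Depot→HubA→Jct3→Port: bottleneck 4, flow now 10.
Augment Depot→HubA→Y3→Port: bottleneck 2, flow now 12.
Augment Depot→HubB→HubC→Jct3→Port: bottleneck 2, flow now 14.
No augmenting path remains; maximum flow = 14.
In the residual graph, reachable from Depot: {Depot, HubB, HubA, HubC}.
Min-cut edges: Depot→Y3 (3), HubB→Port (3), HubA→Jct3 (4), HubA→Y3 (2), HubC→Jct3 (2); capacity 3 + 3 + 4 + 2 + 2 = 14.
This cut is saturated, so no flow can exceed 14.

14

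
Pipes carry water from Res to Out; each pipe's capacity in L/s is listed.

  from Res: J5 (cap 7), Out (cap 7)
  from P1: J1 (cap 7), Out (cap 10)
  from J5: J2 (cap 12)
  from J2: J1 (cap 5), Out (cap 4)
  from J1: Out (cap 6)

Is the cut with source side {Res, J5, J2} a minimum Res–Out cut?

Given cut capacity: 7 + 5 + 4 = 16.
Augment Res→Out: bottleneck 7, flow now 7.
Augment Res→J5→J2→Out: bottleneck 4, flow now 11.
Augment Res→J5→J2→J1→Out: bottleneck 3, flow now 14.
No augmenting path remains; maximum flow = 14.
In the residual graph, reachable from Res: {Res}.
Min-cut edges: Res→J5 (7), Res→Out (7); capacity 7 + 7 = 14.
Cut capacity 16 exceeds the max flow 14, so it is not minimum.

No — its capacity is 16, but the minimum cut has capacity 14.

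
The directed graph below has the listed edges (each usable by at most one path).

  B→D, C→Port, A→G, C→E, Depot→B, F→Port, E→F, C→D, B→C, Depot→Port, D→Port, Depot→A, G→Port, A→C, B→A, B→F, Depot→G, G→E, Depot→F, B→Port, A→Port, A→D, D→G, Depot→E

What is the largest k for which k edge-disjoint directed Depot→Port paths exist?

5

Assign every edge capacity 1; by Menger, the answer equals the max flow.
Path Depot→Port (+1); total 1.
Path Depot→A→Port (+1); total 2.
Path Depot→B→Port (+1); total 3.
Path Depot→F→Port (+1); total 4.
Path Depot→G→Port (+1); total 5.
No residual Depot→Port path; max flow = 5.
Certifying cut of size 5: {Depot→A, Depot→B, Depot→G, Depot→Port, F→Port}.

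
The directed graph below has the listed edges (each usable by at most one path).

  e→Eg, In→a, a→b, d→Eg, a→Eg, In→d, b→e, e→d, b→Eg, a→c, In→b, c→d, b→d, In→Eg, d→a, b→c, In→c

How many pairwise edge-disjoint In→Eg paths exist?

5

Assign every edge capacity 1; by Menger, the answer equals the max flow.
Path In→Eg (+1); total 1.
Path In→a→Eg (+1); total 2.
Path In→b→Eg (+1); total 3.
Path In→d→Eg (+1); total 4.
Path In→c→d→a→b→e→Eg (+1); total 5.
No residual In→Eg path; max flow = 5.
Certifying cut of size 5: {In→Eg, In→a, In→b, In→c, In→d}.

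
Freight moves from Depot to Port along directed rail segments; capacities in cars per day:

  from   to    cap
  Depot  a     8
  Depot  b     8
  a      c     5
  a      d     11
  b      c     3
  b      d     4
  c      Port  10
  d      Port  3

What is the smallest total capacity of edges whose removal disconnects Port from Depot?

Augment Depot→a→c→Port: bottleneck 5, flow now 5.
Augment Depot→a→d→Port: bottleneck 3, flow now 8.
Augment Depot→b→c→Port: bottleneck 3, flow now 11.
No augmenting path remains; maximum flow = 11.
By max-flow min-cut, the minimum cut capacity equals the max flow.
In the residual graph, reachable from Depot: {Depot, a, b, d}.
Min-cut edges: a→c (5), b→c (3), d→Port (3); capacity 5 + 3 + 3 = 11.

11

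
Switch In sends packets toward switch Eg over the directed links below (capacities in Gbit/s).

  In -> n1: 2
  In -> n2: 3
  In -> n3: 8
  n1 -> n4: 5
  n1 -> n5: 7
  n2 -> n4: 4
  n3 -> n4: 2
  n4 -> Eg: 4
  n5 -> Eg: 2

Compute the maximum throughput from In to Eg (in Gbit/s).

Augment In→n1→n4→Eg: bottleneck 2, flow now 2.
Augment In→n2→n4→Eg: bottleneck 2, flow now 4.
Augment In→n2→n4→n1→n5→Eg: bottleneck 1, flow now 5. (uses reverse residual edge)
Augment In→n3→n4→n1→n5→Eg: bottleneck 1, flow now 6. (uses reverse residual edge)
No augmenting path remains; maximum flow = 6.
In the residual graph, reachable from In: {In, n2, n3, n4}.
Min-cut edges: In→n1 (2), n4→Eg (4); capacity 2 + 4 = 6.
This cut is saturated, so no flow can exceed 6.

6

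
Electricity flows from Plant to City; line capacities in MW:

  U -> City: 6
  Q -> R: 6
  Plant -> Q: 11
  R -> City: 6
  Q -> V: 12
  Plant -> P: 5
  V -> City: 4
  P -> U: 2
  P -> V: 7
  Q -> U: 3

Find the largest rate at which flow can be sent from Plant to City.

Augment Plant→P→U→City: bottleneck 2, flow now 2.
Augment Plant→P→V→City: bottleneck 3, flow now 5.
Augment Plant→Q→R→City: bottleneck 6, flow now 11.
Augment Plant→Q→U→City: bottleneck 3, flow now 14.
Augment Plant→Q→V→City: bottleneck 1, flow now 15.
No augmenting path remains; maximum flow = 15.
In the residual graph, reachable from Plant: {Plant, P, Q, V}.
Min-cut edges: P→U (2), Q→R (6), Q→U (3), V→City (4); capacity 2 + 6 + 3 + 4 = 15.
This cut is saturated, so no flow can exceed 15.

15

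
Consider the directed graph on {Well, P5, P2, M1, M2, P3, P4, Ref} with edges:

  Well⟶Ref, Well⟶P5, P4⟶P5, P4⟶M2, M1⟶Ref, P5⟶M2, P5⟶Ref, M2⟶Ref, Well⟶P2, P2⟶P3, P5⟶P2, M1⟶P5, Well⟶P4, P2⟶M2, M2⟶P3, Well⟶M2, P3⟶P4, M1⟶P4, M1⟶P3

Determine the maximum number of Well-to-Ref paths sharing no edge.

3

Assign every edge capacity 1; by Menger, the answer equals the max flow.
Path Well→Ref (+1); total 1.
Path Well→P5→Ref (+1); total 2.
Path Well→M2→Ref (+1); total 3.
No residual Well→Ref path; max flow = 3.
Certifying cut of size 3: {M2→Ref, P5→Ref, Well→Ref}.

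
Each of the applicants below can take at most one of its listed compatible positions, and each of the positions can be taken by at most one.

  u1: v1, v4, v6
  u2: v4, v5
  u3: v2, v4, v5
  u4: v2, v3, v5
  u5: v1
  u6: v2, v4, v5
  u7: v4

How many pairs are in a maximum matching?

Unit-capacity flow: source→left, listed edges, right→sink; max matching = max flow.
Augmenting path u1→v1 (+1); matched 1.
Augmenting path u2→v4 (+1); matched 2.
Augmenting path u3→v2 (+1); matched 3.
Augmenting path u4→v3 (+1); matched 4.
Augmenting path u6→v5 (+1); matched 5.
Augmenting path u5→v1→u1→v6 (+1); matched 6.
No augmenting path remains; maximum matching = 6.
König certificate: {u1, u4, u5, v2, v4, v5} is a vertex cover of size 6 (every listed pair touches it), so no matching can be larger.

6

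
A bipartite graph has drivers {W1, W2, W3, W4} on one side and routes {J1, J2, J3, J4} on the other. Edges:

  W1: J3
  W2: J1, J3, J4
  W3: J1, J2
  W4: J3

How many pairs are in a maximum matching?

Unit-capacity flow: source→left, listed edges, right→sink; max matching = max flow.
Augmenting path W1→J3 (+1); matched 1.
Augmenting path W2→J1 (+1); matched 2.
Augmenting path W3→J2 (+1); matched 3.
No augmenting path remains; maximum matching = 3.
König certificate: {W2, W3, J3} is a vertex cover of size 3 (every listed pair touches it), so no matching can be larger.

3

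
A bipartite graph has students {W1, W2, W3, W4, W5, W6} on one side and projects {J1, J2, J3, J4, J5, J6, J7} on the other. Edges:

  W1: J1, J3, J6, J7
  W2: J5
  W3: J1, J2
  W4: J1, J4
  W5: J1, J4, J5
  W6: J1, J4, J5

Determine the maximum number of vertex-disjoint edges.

Unit-capacity flow: source→left, listed edges, right→sink; max matching = max flow.
Augmenting path W1→J1 (+1); matched 1.
Augmenting path W2→J5 (+1); matched 2.
Augmenting path W3→J2 (+1); matched 3.
Augmenting path W4→J4 (+1); matched 4.
Augmenting path W5→J1→W1→J3 (+1); matched 5.
No augmenting path remains; maximum matching = 5.
König certificate: {W1, W3, J1, J4, J5} is a vertex cover of size 5 (every listed pair touches it), so no matching can be larger.

5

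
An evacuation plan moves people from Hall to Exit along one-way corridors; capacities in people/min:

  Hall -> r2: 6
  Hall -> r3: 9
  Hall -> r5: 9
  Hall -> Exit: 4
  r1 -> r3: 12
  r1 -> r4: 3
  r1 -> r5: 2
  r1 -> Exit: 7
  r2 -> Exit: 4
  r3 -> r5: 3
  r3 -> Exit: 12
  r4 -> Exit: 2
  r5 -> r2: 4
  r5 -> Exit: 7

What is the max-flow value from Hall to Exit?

Augment Hall→Exit: bottleneck 4, flow now 4.
Augment Hall→r2→Exit: bottleneck 4, flow now 8.
Augment Hall→r3→Exit: bottleneck 9, flow now 17.
Augment Hall→r5→Exit: bottleneck 7, flow now 24.
No augmenting path remains; maximum flow = 24.
In the residual graph, reachable from Hall: {Hall, r2, r5}.
Min-cut edges: Hall→r3 (9), Hall→Exit (4), r2→Exit (4), r5→Exit (7); capacity 9 + 4 + 4 + 7 = 24.
This cut is saturated, so no flow can exceed 24.

24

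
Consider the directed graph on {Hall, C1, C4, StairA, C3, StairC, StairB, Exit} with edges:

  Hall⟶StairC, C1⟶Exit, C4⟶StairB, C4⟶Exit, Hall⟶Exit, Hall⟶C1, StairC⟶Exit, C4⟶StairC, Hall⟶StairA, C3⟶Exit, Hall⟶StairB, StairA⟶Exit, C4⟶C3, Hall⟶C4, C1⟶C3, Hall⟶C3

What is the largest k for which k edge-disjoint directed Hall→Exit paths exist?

6

Assign every edge capacity 1; by Menger, the answer equals the max flow.
Path Hall→Exit (+1); total 1.
Path Hall→C1→Exit (+1); total 2.
Path Hall→C4→Exit (+1); total 3.
Path Hall→StairA→Exit (+1); total 4.
Path Hall→C3→Exit (+1); total 5.
Path Hall→StairC→Exit (+1); total 6.
No residual Hall→Exit path; max flow = 6.
Certifying cut of size 6: {Hall→C1, Hall→C3, Hall→C4, Hall→Exit, Hall→StairA, Hall→StairC}.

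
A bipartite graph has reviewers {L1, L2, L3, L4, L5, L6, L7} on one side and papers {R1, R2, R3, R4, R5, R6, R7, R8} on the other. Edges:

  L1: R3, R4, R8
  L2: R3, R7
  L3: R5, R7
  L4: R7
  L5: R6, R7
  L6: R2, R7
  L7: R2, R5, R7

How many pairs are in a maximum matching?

6

Unit-capacity flow: source→left, listed edges, right→sink; max matching = max flow.
Augmenting path L1→R3 (+1); matched 1.
Augmenting path L2→R7 (+1); matched 2.
Augmenting path L3→R5 (+1); matched 3.
Augmenting path L5→R6 (+1); matched 4.
Augmenting path L6→R2 (+1); matched 5.
Augmenting path L4→R7→L2→R3→L1→R4 (+1); matched 6.
No augmenting path remains; maximum matching = 6.
König certificate: {L1, L2, L5, R2, R5, R7} is a vertex cover of size 6 (every listed pair touches it), so no matching can be larger.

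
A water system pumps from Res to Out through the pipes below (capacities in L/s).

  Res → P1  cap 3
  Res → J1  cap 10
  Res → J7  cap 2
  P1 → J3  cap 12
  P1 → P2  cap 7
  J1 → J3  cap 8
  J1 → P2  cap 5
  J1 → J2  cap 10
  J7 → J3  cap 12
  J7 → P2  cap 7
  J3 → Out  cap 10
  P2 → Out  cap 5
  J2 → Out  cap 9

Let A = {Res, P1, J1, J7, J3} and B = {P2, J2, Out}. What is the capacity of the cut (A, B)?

Edges leaving {Res, P1, J1, J7, J3}: P1→P2 (7), J1→P2 (5), J1→J2 (10), J7→P2 (7), J3→Out (10).
Cut capacity = 7 + 5 + 10 + 7 + 10 = 39.

39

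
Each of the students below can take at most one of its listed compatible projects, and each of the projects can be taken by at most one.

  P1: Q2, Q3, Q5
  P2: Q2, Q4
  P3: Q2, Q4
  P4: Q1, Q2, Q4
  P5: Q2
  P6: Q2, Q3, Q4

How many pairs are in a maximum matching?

5

Unit-capacity flow: source→left, listed edges, right→sink; max matching = max flow.
Augmenting path P1→Q2 (+1); matched 1.
Augmenting path P2→Q4 (+1); matched 2.
Augmenting path P4→Q1 (+1); matched 3.
Augmenting path P6→Q3 (+1); matched 4.
Augmenting path P3→Q2→P1→Q5 (+1); matched 5.
No augmenting path remains; maximum matching = 5.
König certificate: {P1, P4, P6, Q2, Q4} is a vertex cover of size 5 (every listed pair touches it), so no matching can be larger.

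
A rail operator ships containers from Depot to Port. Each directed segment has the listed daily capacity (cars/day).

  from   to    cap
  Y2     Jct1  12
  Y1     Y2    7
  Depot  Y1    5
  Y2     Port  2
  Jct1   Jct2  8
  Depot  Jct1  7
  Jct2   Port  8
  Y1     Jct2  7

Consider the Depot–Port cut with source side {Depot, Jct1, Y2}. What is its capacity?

15

Edges leaving {Depot, Jct1, Y2}: Depot→Y1 (5), Jct1→Jct2 (8), Y2→Port (2).
Cut capacity = 5 + 8 + 2 = 15.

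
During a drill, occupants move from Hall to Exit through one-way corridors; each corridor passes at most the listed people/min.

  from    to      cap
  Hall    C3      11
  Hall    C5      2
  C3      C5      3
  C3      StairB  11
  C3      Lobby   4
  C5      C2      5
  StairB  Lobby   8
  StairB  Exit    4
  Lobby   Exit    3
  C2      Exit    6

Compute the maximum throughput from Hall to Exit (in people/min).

12

Augment Hall→C3→StairB→Exit: bottleneck 4, flow now 4.
Augment Hall→C3→Lobby→Exit: bottleneck 3, flow now 7.
Augment Hall→C5→C2→Exit: bottleneck 2, flow now 9.
Augment Hall→C3→C5→C2→Exit: bottleneck 3, flow now 12.
No augmenting path remains; maximum flow = 12.
In the residual graph, reachable from Hall: {Hall, C3, StairB, Lobby}.
Min-cut edges: Hall→C5 (2), C3→C5 (3), StairB→Exit (4), Lobby→Exit (3); capacity 2 + 3 + 4 + 3 = 12.
This cut is saturated, so no flow can exceed 12.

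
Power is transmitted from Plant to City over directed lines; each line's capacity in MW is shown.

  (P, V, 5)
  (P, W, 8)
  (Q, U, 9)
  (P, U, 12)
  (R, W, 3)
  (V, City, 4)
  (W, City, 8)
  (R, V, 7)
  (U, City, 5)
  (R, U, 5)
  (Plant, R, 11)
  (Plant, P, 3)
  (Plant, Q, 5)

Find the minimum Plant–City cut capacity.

Augment Plant→P→U→City: bottleneck 3, flow now 3.
Augment Plant→Q→U→City: bottleneck 2, flow now 5.
Augment Plant→R→V→City: bottleneck 4, flow now 9.
Augment Plant→R→W→City: bottleneck 3, flow now 12.
Augment Plant→Q→U→P→W→City: bottleneck 3, flow now 15. (uses reverse residual edge)
No augmenting path remains; maximum flow = 15.
By max-flow min-cut, the minimum cut capacity equals the max flow.
In the residual graph, reachable from Plant: {Plant, Q, R, U, V}.
Min-cut edges: Plant→P (3), R→W (3), U→City (5), V→City (4); capacity 3 + 3 + 5 + 4 = 15.

15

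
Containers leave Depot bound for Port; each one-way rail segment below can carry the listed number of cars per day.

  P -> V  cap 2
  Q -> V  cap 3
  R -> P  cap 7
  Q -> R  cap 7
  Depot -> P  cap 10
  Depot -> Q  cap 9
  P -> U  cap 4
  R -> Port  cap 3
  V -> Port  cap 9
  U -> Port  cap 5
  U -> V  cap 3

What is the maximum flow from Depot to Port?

Augment Depot→P→U→Port: bottleneck 4, flow now 4.
Augment Depot→P→V→Port: bottleneck 2, flow now 6.
Augment Depot→Q→R→Port: bottleneck 3, flow now 9.
Augment Depot→Q→V→Port: bottleneck 3, flow now 12.
No augmenting path remains; maximum flow = 12.
In the residual graph, reachable from Depot: {Depot, P, Q, R}.
Min-cut edges: P→U (4), P→V (2), Q→V (3), R→Port (3); capacity 4 + 2 + 3 + 3 = 12.
This cut is saturated, so no flow can exceed 12.

12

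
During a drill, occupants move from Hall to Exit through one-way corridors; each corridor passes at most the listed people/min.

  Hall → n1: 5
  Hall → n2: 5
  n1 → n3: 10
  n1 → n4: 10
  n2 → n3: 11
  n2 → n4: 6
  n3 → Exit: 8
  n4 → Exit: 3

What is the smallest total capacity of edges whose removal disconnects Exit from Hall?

10

Augment Hall→n1→n3→Exit: bottleneck 5, flow now 5.
Augment Hall→n2→n3→Exit: bottleneck 3, flow now 8.
Augment Hall→n2→n4→Exit: bottleneck 2, flow now 10.
No augmenting path remains; maximum flow = 10.
By max-flow min-cut, the minimum cut capacity equals the max flow.
In the residual graph, reachable from Hall: {Hall}.
Min-cut edges: Hall→n1 (5), Hall→n2 (5); capacity 5 + 5 = 10.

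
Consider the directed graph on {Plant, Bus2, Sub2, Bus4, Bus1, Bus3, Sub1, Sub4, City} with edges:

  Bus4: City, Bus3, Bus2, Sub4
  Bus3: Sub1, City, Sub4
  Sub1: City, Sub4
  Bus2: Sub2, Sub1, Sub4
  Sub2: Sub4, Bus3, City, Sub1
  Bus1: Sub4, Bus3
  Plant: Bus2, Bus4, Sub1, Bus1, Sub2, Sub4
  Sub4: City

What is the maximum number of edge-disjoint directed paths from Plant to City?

Assign every edge capacity 1; by Menger, the answer equals the max flow.
Path Plant→Sub2→City (+1); total 1.
Path Plant→Bus4→City (+1); total 2.
Path Plant→Sub1→City (+1); total 3.
Path Plant→Sub4→City (+1); total 4.
Path Plant→Bus1→Bus3→City (+1); total 5.
No residual Plant→City path; max flow = 5.
Certifying cut of size 5: {Bus3→City, Plant→Bus4, Sub1→City, Sub2→City, Sub4→City}.

5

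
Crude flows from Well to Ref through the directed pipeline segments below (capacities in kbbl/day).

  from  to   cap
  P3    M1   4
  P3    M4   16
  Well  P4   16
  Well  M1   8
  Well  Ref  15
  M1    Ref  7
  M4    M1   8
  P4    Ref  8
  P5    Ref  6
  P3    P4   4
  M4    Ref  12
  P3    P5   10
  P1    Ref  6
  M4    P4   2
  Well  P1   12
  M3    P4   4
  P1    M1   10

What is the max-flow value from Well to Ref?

Augment Well→Ref: bottleneck 15, flow now 15.
Augment Well→P1→Ref: bottleneck 6, flow now 21.
Augment Well→P4→Ref: bottleneck 8, flow now 29.
Augment Well→M1→Ref: bottleneck 7, flow now 36.
No augmenting path remains; maximum flow = 36.
In the residual graph, reachable from Well: {Well, P1, P4, M1}.
Min-cut edges: Well→Ref (15), P1→Ref (6), P4→Ref (8), M1→Ref (7); capacity 15 + 6 + 8 + 7 = 36.
This cut is saturated, so no flow can exceed 36.

36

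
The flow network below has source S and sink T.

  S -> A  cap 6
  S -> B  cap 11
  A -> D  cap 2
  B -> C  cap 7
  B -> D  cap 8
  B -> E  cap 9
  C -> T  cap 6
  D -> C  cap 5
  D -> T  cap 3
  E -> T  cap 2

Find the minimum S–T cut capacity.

Augment S→A→D→T: bottleneck 2, flow now 2.
Augment S→B→C→T: bottleneck 6, flow now 8.
Augment S→B→D→T: bottleneck 1, flow now 9.
Augment S→B→E→T: bottleneck 2, flow now 11.
No augmenting path remains; maximum flow = 11.
By max-flow min-cut, the minimum cut capacity equals the max flow.
In the residual graph, reachable from S: {S, A, B, C, D, E}.
Min-cut edges: C→T (6), D→T (3), E→T (2); capacity 6 + 3 + 2 = 11.

11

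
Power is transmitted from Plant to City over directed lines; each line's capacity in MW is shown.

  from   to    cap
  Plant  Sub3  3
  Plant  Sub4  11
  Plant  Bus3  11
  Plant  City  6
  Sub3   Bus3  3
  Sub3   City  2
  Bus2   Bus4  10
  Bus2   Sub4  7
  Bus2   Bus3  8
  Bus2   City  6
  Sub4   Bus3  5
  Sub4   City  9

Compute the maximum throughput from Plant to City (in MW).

17

Augment Plant→City: bottleneck 6, flow now 6.
Augment Plant→Sub3→City: bottleneck 2, flow now 8.
Augment Plant→Sub4→City: bottleneck 9, flow now 17.
No augmenting path remains; maximum flow = 17.
In the residual graph, reachable from Plant: {Plant, Sub3, Sub4, Bus3}.
Min-cut edges: Plant→City (6), Sub3→City (2), Sub4→City (9); capacity 6 + 2 + 9 = 17.
This cut is saturated, so no flow can exceed 17.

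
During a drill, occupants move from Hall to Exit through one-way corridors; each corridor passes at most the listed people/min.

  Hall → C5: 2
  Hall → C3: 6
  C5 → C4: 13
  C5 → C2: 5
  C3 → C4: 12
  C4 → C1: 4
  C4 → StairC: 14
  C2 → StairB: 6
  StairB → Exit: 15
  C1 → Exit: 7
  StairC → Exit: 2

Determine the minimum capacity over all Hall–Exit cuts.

8

Augment Hall→C5→C4→C1→Exit: bottleneck 2, flow now 2.
Augment Hall→C3→C4→C1→Exit: bottleneck 2, flow now 4.
Augment Hall→C3→C4→StairC→Exit: bottleneck 2, flow now 6.
Augment Hall→C3→C4→C5→C2→StairB→Exit: bottleneck 2, flow now 8. (uses reverse residual edge)
No augmenting path remains; maximum flow = 8.
By max-flow min-cut, the minimum cut capacity equals the max flow.
In the residual graph, reachable from Hall: {Hall}.
Min-cut edges: Hall→C5 (2), Hall→C3 (6); capacity 2 + 6 = 8.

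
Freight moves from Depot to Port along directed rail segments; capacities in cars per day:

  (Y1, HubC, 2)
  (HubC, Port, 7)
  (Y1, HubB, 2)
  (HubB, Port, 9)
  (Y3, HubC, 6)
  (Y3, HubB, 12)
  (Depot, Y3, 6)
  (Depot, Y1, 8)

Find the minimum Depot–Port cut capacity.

10

Augment Depot→Y3→HubC→Port: bottleneck 6, flow now 6.
Augment Depot→Y1→HubC→Port: bottleneck 1, flow now 7.
Augment Depot→Y1→HubB→Port: bottleneck 2, flow now 9.
Augment Depot→Y1→HubC→Y3→HubB→Port: bottleneck 1, flow now 10. (uses reverse residual edge)
No augmenting path remains; maximum flow = 10.
By max-flow min-cut, the minimum cut capacity equals the max flow.
In the residual graph, reachable from Depot: {Depot, Y1}.
Min-cut edges: Depot→Y3 (6), Y1→HubC (2), Y1→HubB (2); capacity 6 + 2 + 2 = 10.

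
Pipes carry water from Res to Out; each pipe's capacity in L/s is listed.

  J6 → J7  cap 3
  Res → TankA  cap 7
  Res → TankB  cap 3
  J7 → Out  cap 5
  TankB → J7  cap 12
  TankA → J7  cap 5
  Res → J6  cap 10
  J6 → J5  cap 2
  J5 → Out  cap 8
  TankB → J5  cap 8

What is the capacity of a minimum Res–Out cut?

Augment Res→J6→J7→Out: bottleneck 3, flow now 3.
Augment Res→J6→J5→Out: bottleneck 2, flow now 5.
Augment Res→TankA→J7→Out: bottleneck 2, flow now 7.
Augment Res→TankB→J5→Out: bottleneck 3, flow now 10.
No augmenting path remains; maximum flow = 10.
By max-flow min-cut, the minimum cut capacity equals the max flow.
In the residual graph, reachable from Res: {Res, J6, TankA, J7}.
Min-cut edges: Res→TankB (3), J6→J5 (2), J7→Out (5); capacity 3 + 2 + 5 = 10.

10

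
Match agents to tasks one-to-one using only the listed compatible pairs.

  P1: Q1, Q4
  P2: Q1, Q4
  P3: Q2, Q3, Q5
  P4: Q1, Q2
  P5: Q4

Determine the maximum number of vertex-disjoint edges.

4

Unit-capacity flow: source→left, listed edges, right→sink; max matching = max flow.
Augmenting path P1→Q1 (+1); matched 1.
Augmenting path P2→Q4 (+1); matched 2.
Augmenting path P3→Q2 (+1); matched 3.
Augmenting path P4→Q2→P3→Q3 (+1); matched 4.
No augmenting path remains; maximum matching = 4.
König certificate: {P3, P4, Q1, Q4} is a vertex cover of size 4 (every listed pair touches it), so no matching can be larger.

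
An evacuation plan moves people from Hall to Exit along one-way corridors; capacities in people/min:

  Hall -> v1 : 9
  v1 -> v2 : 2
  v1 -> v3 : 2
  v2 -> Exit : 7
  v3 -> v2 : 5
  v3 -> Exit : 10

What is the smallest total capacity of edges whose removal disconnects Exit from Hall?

4

Augment Hall→v1→v2→Exit: bottleneck 2, flow now 2.
Augment Hall→v1→v3→Exit: bottleneck 2, flow now 4.
No augmenting path remains; maximum flow = 4.
By max-flow min-cut, the minimum cut capacity equals the max flow.
In the residual graph, reachable from Hall: {Hall, v1}.
Min-cut edges: v1→v2 (2), v1→v3 (2); capacity 2 + 2 = 4.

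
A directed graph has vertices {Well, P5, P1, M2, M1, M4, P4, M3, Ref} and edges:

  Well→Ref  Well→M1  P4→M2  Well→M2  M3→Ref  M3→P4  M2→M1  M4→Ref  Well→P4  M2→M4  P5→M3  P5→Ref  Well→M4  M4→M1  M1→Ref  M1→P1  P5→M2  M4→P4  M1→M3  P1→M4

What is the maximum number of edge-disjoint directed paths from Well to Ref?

4

Assign every edge capacity 1; by Menger, the answer equals the max flow.
Path Well→Ref (+1); total 1.
Path Well→M1→Ref (+1); total 2.
Path Well→M4→Ref (+1); total 3.
Path Well→M2→M1→M3→Ref (+1); total 4.
No residual Well→Ref path; max flow = 4.
Certifying cut of size 4: {M1→M3, M1→Ref, M4→Ref, Well→Ref}.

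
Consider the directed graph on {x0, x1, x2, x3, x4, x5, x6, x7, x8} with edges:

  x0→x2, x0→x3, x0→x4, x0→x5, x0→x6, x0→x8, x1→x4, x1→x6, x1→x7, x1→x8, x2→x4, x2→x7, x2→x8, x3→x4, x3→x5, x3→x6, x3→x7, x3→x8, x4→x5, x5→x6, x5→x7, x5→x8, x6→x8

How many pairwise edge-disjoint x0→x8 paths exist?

5

Assign every edge capacity 1; by Menger, the answer equals the max flow.
Path x0→x8 (+1); total 1.
Path x0→x2→x8 (+1); total 2.
Path x0→x3→x8 (+1); total 3.
Path x0→x5→x8 (+1); total 4.
Path x0→x6→x8 (+1); total 5.
No residual x0→x8 path; max flow = 5.
Certifying cut of size 5: {x0→x2, x0→x3, x0→x8, x5→x8, x6→x8}.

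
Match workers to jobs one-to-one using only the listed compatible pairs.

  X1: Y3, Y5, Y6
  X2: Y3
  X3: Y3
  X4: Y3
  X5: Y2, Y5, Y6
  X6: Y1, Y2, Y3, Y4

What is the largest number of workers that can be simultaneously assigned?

4

Unit-capacity flow: source→left, listed edges, right→sink; max matching = max flow.
Augmenting path X1→Y3 (+1); matched 1.
Augmenting path X5→Y2 (+1); matched 2.
Augmenting path X6→Y1 (+1); matched 3.
Augmenting path X2→Y3→X1→Y5 (+1); matched 4.
No augmenting path remains; maximum matching = 4.
König certificate: {X1, X5, X6, Y3} is a vertex cover of size 4 (every listed pair touches it), so no matching can be larger.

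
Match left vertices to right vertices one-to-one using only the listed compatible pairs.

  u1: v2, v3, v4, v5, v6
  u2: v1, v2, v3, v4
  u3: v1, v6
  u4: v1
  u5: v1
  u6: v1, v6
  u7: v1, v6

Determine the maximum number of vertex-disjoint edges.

Unit-capacity flow: source→left, listed edges, right→sink; max matching = max flow.
Augmenting path u1→v2 (+1); matched 1.
Augmenting path u2→v1 (+1); matched 2.
Augmenting path u3→v6 (+1); matched 3.
Augmenting path u4→v1→u2→v3 (+1); matched 4.
No augmenting path remains; maximum matching = 4.
König certificate: {u1, u2, v1, v6} is a vertex cover of size 4 (every listed pair touches it), so no matching can be larger.

4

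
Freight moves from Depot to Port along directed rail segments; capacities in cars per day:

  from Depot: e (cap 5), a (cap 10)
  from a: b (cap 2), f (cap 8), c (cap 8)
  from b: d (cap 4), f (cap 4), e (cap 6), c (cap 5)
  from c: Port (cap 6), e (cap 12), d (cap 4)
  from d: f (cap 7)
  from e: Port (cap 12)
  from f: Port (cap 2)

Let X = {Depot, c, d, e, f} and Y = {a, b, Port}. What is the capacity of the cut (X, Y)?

Edges leaving {Depot, c, d, e, f}: Depot→a (10), c→Port (6), e→Port (12), f→Port (2).
Cut capacity = 10 + 6 + 12 + 2 = 30.

30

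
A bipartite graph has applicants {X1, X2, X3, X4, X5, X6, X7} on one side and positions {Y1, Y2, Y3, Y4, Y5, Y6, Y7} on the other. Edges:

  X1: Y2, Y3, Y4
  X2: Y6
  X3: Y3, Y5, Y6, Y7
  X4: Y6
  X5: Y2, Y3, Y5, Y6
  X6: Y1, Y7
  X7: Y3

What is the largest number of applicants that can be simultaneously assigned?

6

Unit-capacity flow: source→left, listed edges, right→sink; max matching = max flow.
Augmenting path X1→Y2 (+1); matched 1.
Augmenting path X2→Y6 (+1); matched 2.
Augmenting path X3→Y3 (+1); matched 3.
Augmenting path X5→Y5 (+1); matched 4.
Augmenting path X6→Y1 (+1); matched 5.
Augmenting path X7→Y3→X3→Y7 (+1); matched 6.
No augmenting path remains; maximum matching = 6.
König certificate: {X1, X3, X5, X6, X7, Y6} is a vertex cover of size 6 (every listed pair touches it), so no matching can be larger.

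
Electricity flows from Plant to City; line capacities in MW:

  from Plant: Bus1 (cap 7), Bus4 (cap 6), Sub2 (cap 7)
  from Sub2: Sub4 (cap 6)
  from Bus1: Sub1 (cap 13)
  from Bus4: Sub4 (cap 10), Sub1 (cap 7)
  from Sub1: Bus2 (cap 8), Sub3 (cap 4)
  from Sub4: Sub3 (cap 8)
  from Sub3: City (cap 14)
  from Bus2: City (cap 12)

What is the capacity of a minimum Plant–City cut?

Augment Plant→Sub2→Sub4→Sub3→City: bottleneck 6, flow now 6.
Augment Plant→Bus1→Sub1→Sub3→City: bottleneck 4, flow now 10.
Augment Plant→Bus1→Sub1→Bus2→City: bottleneck 3, flow now 13.
Augment Plant→Bus4→Sub1→Bus2→City: bottleneck 5, flow now 18.
Augment Plant→Bus4→Sub4→Sub3→City: bottleneck 1, flow now 19.
No augmenting path remains; maximum flow = 19.
By max-flow min-cut, the minimum cut capacity equals the max flow.
In the residual graph, reachable from Plant: {Plant, Sub2}.
Min-cut edges: Plant→Bus1 (7), Plant→Bus4 (6), Sub2→Sub4 (6); capacity 7 + 6 + 6 = 19.

19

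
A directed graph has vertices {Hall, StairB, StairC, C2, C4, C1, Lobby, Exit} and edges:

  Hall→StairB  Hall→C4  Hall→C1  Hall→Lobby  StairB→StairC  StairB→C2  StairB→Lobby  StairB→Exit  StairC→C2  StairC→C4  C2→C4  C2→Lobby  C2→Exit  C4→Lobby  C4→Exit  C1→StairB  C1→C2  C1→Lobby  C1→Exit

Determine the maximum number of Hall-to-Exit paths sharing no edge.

3

Assign every edge capacity 1; by Menger, the answer equals the max flow.
Path Hall→StairB→Exit (+1); total 1.
Path Hall→C4→Exit (+1); total 2.
Path Hall→C1→Exit (+1); total 3.
No residual Hall→Exit path; max flow = 3.
Certifying cut of size 3: {Hall→C1, Hall→C4, Hall→StairB}.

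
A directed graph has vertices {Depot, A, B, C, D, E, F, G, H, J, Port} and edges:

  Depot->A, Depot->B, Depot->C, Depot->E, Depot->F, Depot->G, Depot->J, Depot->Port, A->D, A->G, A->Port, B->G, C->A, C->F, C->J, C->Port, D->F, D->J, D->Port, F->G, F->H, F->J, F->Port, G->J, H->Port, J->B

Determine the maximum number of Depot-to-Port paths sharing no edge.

4

Assign every edge capacity 1; by Menger, the answer equals the max flow.
Path Depot→Port (+1); total 1.
Path Depot→A→Port (+1); total 2.
Path Depot→C→Port (+1); total 3.
Path Depot→F→Port (+1); total 4.
No residual Depot→Port path; max flow = 4.
Certifying cut of size 4: {Depot→A, Depot→C, Depot→F, Depot→Port}.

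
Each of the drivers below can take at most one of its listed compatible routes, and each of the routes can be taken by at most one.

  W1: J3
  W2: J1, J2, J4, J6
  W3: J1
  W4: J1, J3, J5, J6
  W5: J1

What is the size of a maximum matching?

Unit-capacity flow: source→left, listed edges, right→sink; max matching = max flow.
Augmenting path W1→J3 (+1); matched 1.
Augmenting path W2→J1 (+1); matched 2.
Augmenting path W4→J5 (+1); matched 3.
Augmenting path W3→J1→W2→J2 (+1); matched 4.
No augmenting path remains; maximum matching = 4.
König certificate: {W1, W2, W4, J1} is a vertex cover of size 4 (every listed pair touches it), so no matching can be larger.

4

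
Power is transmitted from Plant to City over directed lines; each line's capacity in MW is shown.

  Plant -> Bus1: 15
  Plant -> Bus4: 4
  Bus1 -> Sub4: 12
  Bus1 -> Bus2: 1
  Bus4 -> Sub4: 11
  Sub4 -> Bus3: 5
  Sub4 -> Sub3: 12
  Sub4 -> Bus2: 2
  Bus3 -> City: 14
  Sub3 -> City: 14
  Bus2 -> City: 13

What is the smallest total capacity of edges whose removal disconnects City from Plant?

Augment Plant→Bus1→Bus2→City: bottleneck 1, flow now 1.
Augment Plant→Bus1→Sub4→Bus3→City: bottleneck 5, flow now 6.
Augment Plant→Bus1→Sub4→Sub3→City: bottleneck 7, flow now 13.
Augment Plant→Bus4→Sub4→Sub3→City: bottleneck 4, flow now 17.
No augmenting path remains; maximum flow = 17.
By max-flow min-cut, the minimum cut capacity equals the max flow.
In the residual graph, reachable from Plant: {Plant, Bus1}.
Min-cut edges: Plant→Bus4 (4), Bus1→Sub4 (12), Bus1→Bus2 (1); capacity 4 + 12 + 1 = 17.

17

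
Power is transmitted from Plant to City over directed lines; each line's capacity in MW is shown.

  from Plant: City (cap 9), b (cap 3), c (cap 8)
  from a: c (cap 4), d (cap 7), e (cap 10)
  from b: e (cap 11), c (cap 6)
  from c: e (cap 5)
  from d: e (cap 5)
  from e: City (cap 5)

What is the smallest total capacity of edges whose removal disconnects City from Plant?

Augment Plant→City: bottleneck 9, flow now 9.
Augment Plant→b→e→City: bottleneck 3, flow now 12.
Augment Plant→c→e→City: bottleneck 2, flow now 14.
No augmenting path remains; maximum flow = 14.
By max-flow min-cut, the minimum cut capacity equals the max flow.
In the residual graph, reachable from Plant: {Plant, b, c, e}.
Min-cut edges: Plant→City (9), e→City (5); capacity 9 + 5 = 14.

14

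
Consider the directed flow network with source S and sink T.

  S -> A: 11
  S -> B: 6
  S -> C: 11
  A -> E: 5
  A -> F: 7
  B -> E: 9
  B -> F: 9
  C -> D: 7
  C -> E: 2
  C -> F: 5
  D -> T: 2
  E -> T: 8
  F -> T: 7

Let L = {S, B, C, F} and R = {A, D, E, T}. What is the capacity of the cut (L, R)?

36

Edges leaving {S, B, C, F}: S→A (11), B→E (9), C→D (7), C→E (2), F→T (7).
Cut capacity = 11 + 9 + 7 + 2 + 7 = 36.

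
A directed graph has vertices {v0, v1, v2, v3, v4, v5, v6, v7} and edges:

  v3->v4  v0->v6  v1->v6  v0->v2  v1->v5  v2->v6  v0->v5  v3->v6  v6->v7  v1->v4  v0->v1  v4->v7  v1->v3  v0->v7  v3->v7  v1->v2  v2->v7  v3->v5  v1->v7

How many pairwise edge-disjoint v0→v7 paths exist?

Assign every edge capacity 1; by Menger, the answer equals the max flow.
Path v0→v7 (+1); total 1.
Path v0→v1→v7 (+1); total 2.
Path v0→v2→v7 (+1); total 3.
Path v0→v6→v7 (+1); total 4.
No residual v0→v7 path; max flow = 4.
Certifying cut of size 4: {v0→v1, v0→v2, v0→v6, v0→v7}.

4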